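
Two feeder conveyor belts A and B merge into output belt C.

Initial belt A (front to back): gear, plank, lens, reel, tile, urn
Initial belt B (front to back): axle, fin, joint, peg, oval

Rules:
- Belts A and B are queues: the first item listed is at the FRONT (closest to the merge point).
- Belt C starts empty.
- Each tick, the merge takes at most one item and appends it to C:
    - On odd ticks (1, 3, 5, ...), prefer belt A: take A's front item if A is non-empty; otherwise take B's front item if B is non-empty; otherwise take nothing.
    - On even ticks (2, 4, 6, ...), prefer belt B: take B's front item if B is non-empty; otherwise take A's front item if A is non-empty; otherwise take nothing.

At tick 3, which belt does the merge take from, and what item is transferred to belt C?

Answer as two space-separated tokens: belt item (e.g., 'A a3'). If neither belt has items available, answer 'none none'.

Tick 1: prefer A, take gear from A; A=[plank,lens,reel,tile,urn] B=[axle,fin,joint,peg,oval] C=[gear]
Tick 2: prefer B, take axle from B; A=[plank,lens,reel,tile,urn] B=[fin,joint,peg,oval] C=[gear,axle]
Tick 3: prefer A, take plank from A; A=[lens,reel,tile,urn] B=[fin,joint,peg,oval] C=[gear,axle,plank]

Answer: A plank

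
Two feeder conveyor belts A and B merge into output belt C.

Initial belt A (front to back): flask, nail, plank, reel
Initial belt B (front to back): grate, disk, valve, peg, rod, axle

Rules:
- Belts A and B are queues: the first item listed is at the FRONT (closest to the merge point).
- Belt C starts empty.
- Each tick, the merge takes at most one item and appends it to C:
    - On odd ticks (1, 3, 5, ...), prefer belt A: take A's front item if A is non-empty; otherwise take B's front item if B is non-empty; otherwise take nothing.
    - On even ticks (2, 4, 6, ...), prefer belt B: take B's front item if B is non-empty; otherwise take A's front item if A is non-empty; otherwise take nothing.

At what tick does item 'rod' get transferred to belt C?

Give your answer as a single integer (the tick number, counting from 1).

Tick 1: prefer A, take flask from A; A=[nail,plank,reel] B=[grate,disk,valve,peg,rod,axle] C=[flask]
Tick 2: prefer B, take grate from B; A=[nail,plank,reel] B=[disk,valve,peg,rod,axle] C=[flask,grate]
Tick 3: prefer A, take nail from A; A=[plank,reel] B=[disk,valve,peg,rod,axle] C=[flask,grate,nail]
Tick 4: prefer B, take disk from B; A=[plank,reel] B=[valve,peg,rod,axle] C=[flask,grate,nail,disk]
Tick 5: prefer A, take plank from A; A=[reel] B=[valve,peg,rod,axle] C=[flask,grate,nail,disk,plank]
Tick 6: prefer B, take valve from B; A=[reel] B=[peg,rod,axle] C=[flask,grate,nail,disk,plank,valve]
Tick 7: prefer A, take reel from A; A=[-] B=[peg,rod,axle] C=[flask,grate,nail,disk,plank,valve,reel]
Tick 8: prefer B, take peg from B; A=[-] B=[rod,axle] C=[flask,grate,nail,disk,plank,valve,reel,peg]
Tick 9: prefer A, take rod from B; A=[-] B=[axle] C=[flask,grate,nail,disk,plank,valve,reel,peg,rod]

Answer: 9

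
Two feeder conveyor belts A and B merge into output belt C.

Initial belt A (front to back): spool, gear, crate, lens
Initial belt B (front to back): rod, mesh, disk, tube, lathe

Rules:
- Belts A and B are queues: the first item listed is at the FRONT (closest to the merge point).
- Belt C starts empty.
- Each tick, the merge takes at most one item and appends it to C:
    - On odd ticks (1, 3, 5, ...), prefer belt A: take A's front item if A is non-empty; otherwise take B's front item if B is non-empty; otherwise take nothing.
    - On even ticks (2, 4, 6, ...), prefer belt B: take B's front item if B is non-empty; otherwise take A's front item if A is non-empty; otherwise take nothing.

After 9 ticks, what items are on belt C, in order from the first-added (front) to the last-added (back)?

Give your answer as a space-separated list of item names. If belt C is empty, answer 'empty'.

Tick 1: prefer A, take spool from A; A=[gear,crate,lens] B=[rod,mesh,disk,tube,lathe] C=[spool]
Tick 2: prefer B, take rod from B; A=[gear,crate,lens] B=[mesh,disk,tube,lathe] C=[spool,rod]
Tick 3: prefer A, take gear from A; A=[crate,lens] B=[mesh,disk,tube,lathe] C=[spool,rod,gear]
Tick 4: prefer B, take mesh from B; A=[crate,lens] B=[disk,tube,lathe] C=[spool,rod,gear,mesh]
Tick 5: prefer A, take crate from A; A=[lens] B=[disk,tube,lathe] C=[spool,rod,gear,mesh,crate]
Tick 6: prefer B, take disk from B; A=[lens] B=[tube,lathe] C=[spool,rod,gear,mesh,crate,disk]
Tick 7: prefer A, take lens from A; A=[-] B=[tube,lathe] C=[spool,rod,gear,mesh,crate,disk,lens]
Tick 8: prefer B, take tube from B; A=[-] B=[lathe] C=[spool,rod,gear,mesh,crate,disk,lens,tube]
Tick 9: prefer A, take lathe from B; A=[-] B=[-] C=[spool,rod,gear,mesh,crate,disk,lens,tube,lathe]

Answer: spool rod gear mesh crate disk lens tube lathe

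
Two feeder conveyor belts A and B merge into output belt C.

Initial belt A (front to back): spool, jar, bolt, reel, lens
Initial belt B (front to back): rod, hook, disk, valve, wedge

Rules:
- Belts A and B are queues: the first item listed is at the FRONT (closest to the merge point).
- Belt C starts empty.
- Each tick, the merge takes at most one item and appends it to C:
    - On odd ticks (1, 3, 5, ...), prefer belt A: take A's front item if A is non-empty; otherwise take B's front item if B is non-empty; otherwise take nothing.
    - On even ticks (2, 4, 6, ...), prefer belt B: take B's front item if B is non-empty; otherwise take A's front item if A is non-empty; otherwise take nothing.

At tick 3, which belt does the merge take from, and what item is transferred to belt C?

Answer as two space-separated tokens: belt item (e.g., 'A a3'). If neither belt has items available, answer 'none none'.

Answer: A jar

Derivation:
Tick 1: prefer A, take spool from A; A=[jar,bolt,reel,lens] B=[rod,hook,disk,valve,wedge] C=[spool]
Tick 2: prefer B, take rod from B; A=[jar,bolt,reel,lens] B=[hook,disk,valve,wedge] C=[spool,rod]
Tick 3: prefer A, take jar from A; A=[bolt,reel,lens] B=[hook,disk,valve,wedge] C=[spool,rod,jar]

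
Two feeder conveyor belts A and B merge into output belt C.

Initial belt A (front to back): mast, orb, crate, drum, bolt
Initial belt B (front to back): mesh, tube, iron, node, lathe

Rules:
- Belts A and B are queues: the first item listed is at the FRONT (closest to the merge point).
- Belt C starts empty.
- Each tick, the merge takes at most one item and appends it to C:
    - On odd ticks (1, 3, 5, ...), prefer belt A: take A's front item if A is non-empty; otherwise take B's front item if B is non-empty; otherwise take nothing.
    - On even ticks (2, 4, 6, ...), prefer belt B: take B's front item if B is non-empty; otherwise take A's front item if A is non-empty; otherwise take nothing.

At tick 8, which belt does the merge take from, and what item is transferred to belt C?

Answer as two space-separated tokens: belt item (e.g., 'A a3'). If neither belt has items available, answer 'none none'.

Answer: B node

Derivation:
Tick 1: prefer A, take mast from A; A=[orb,crate,drum,bolt] B=[mesh,tube,iron,node,lathe] C=[mast]
Tick 2: prefer B, take mesh from B; A=[orb,crate,drum,bolt] B=[tube,iron,node,lathe] C=[mast,mesh]
Tick 3: prefer A, take orb from A; A=[crate,drum,bolt] B=[tube,iron,node,lathe] C=[mast,mesh,orb]
Tick 4: prefer B, take tube from B; A=[crate,drum,bolt] B=[iron,node,lathe] C=[mast,mesh,orb,tube]
Tick 5: prefer A, take crate from A; A=[drum,bolt] B=[iron,node,lathe] C=[mast,mesh,orb,tube,crate]
Tick 6: prefer B, take iron from B; A=[drum,bolt] B=[node,lathe] C=[mast,mesh,orb,tube,crate,iron]
Tick 7: prefer A, take drum from A; A=[bolt] B=[node,lathe] C=[mast,mesh,orb,tube,crate,iron,drum]
Tick 8: prefer B, take node from B; A=[bolt] B=[lathe] C=[mast,mesh,orb,tube,crate,iron,drum,node]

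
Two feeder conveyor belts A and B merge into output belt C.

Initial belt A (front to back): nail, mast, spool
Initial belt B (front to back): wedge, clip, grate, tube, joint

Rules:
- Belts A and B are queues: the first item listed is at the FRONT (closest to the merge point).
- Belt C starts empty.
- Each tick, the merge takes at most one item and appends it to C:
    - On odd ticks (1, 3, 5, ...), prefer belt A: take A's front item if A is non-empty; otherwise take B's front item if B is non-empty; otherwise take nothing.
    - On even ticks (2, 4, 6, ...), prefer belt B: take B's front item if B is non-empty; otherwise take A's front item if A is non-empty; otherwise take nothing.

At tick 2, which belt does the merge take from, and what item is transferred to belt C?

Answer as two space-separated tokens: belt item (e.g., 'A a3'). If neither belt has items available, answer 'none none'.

Tick 1: prefer A, take nail from A; A=[mast,spool] B=[wedge,clip,grate,tube,joint] C=[nail]
Tick 2: prefer B, take wedge from B; A=[mast,spool] B=[clip,grate,tube,joint] C=[nail,wedge]

Answer: B wedge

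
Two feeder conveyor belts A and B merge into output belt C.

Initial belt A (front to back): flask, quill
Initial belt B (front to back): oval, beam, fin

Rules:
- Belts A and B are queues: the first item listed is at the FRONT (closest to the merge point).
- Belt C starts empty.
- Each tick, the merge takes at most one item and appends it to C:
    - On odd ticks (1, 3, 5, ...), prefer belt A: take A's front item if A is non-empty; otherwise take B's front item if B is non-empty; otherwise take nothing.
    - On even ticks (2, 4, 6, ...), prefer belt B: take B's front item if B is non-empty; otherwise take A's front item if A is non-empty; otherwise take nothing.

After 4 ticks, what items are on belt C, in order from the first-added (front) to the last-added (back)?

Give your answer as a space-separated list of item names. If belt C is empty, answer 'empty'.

Tick 1: prefer A, take flask from A; A=[quill] B=[oval,beam,fin] C=[flask]
Tick 2: prefer B, take oval from B; A=[quill] B=[beam,fin] C=[flask,oval]
Tick 3: prefer A, take quill from A; A=[-] B=[beam,fin] C=[flask,oval,quill]
Tick 4: prefer B, take beam from B; A=[-] B=[fin] C=[flask,oval,quill,beam]

Answer: flask oval quill beam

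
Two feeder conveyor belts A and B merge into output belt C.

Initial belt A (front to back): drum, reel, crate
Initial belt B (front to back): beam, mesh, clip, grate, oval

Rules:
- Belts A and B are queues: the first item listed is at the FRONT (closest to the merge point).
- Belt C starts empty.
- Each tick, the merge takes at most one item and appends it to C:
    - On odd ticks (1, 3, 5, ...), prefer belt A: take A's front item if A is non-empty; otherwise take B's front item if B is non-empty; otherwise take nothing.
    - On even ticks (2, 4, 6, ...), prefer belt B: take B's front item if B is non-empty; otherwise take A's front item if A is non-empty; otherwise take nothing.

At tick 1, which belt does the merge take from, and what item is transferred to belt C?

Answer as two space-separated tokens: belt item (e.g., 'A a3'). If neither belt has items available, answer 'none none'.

Answer: A drum

Derivation:
Tick 1: prefer A, take drum from A; A=[reel,crate] B=[beam,mesh,clip,grate,oval] C=[drum]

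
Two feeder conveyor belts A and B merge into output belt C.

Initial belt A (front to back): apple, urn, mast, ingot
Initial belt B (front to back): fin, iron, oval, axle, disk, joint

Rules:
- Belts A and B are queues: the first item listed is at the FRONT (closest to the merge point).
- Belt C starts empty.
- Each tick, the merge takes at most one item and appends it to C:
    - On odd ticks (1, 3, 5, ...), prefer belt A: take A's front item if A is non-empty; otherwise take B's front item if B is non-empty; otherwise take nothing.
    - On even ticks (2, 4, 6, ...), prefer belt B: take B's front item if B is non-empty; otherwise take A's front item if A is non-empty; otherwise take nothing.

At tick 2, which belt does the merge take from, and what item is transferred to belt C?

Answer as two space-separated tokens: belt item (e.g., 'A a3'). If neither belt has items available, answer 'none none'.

Tick 1: prefer A, take apple from A; A=[urn,mast,ingot] B=[fin,iron,oval,axle,disk,joint] C=[apple]
Tick 2: prefer B, take fin from B; A=[urn,mast,ingot] B=[iron,oval,axle,disk,joint] C=[apple,fin]

Answer: B fin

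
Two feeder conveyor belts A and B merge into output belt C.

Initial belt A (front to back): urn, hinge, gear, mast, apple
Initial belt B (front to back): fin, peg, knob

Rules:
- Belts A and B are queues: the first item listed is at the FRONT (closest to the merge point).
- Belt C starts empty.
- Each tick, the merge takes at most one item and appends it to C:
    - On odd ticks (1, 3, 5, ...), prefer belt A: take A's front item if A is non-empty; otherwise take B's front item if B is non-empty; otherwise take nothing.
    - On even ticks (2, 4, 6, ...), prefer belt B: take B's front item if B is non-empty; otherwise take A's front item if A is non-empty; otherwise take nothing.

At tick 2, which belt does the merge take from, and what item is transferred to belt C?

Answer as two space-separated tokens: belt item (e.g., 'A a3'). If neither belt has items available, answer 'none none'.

Answer: B fin

Derivation:
Tick 1: prefer A, take urn from A; A=[hinge,gear,mast,apple] B=[fin,peg,knob] C=[urn]
Tick 2: prefer B, take fin from B; A=[hinge,gear,mast,apple] B=[peg,knob] C=[urn,fin]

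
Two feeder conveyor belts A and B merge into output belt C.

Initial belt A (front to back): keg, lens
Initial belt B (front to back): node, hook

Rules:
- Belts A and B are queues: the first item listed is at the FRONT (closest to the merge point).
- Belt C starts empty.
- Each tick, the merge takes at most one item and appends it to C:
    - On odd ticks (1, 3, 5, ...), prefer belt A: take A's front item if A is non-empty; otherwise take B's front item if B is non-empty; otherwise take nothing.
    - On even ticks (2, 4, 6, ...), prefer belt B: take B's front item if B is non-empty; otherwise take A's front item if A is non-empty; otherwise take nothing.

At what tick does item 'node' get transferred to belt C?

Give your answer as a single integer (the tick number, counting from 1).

Answer: 2

Derivation:
Tick 1: prefer A, take keg from A; A=[lens] B=[node,hook] C=[keg]
Tick 2: prefer B, take node from B; A=[lens] B=[hook] C=[keg,node]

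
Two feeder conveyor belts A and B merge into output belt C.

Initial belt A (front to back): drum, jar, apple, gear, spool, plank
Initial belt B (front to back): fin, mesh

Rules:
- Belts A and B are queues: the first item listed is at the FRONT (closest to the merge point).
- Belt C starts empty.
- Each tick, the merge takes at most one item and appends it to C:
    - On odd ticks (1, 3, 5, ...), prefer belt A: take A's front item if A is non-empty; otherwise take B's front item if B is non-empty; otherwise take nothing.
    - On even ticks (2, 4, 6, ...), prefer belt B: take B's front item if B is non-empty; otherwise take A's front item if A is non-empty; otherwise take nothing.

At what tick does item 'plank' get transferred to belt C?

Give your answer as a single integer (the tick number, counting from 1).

Tick 1: prefer A, take drum from A; A=[jar,apple,gear,spool,plank] B=[fin,mesh] C=[drum]
Tick 2: prefer B, take fin from B; A=[jar,apple,gear,spool,plank] B=[mesh] C=[drum,fin]
Tick 3: prefer A, take jar from A; A=[apple,gear,spool,plank] B=[mesh] C=[drum,fin,jar]
Tick 4: prefer B, take mesh from B; A=[apple,gear,spool,plank] B=[-] C=[drum,fin,jar,mesh]
Tick 5: prefer A, take apple from A; A=[gear,spool,plank] B=[-] C=[drum,fin,jar,mesh,apple]
Tick 6: prefer B, take gear from A; A=[spool,plank] B=[-] C=[drum,fin,jar,mesh,apple,gear]
Tick 7: prefer A, take spool from A; A=[plank] B=[-] C=[drum,fin,jar,mesh,apple,gear,spool]
Tick 8: prefer B, take plank from A; A=[-] B=[-] C=[drum,fin,jar,mesh,apple,gear,spool,plank]

Answer: 8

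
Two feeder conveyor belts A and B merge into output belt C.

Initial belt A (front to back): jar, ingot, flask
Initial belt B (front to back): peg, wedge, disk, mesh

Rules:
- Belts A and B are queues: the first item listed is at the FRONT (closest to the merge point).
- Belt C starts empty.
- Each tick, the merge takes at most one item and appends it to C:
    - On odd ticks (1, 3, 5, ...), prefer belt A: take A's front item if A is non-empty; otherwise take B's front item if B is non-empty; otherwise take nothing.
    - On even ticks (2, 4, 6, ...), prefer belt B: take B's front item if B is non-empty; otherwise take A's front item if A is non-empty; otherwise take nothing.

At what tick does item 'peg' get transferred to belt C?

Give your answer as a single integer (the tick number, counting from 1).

Tick 1: prefer A, take jar from A; A=[ingot,flask] B=[peg,wedge,disk,mesh] C=[jar]
Tick 2: prefer B, take peg from B; A=[ingot,flask] B=[wedge,disk,mesh] C=[jar,peg]

Answer: 2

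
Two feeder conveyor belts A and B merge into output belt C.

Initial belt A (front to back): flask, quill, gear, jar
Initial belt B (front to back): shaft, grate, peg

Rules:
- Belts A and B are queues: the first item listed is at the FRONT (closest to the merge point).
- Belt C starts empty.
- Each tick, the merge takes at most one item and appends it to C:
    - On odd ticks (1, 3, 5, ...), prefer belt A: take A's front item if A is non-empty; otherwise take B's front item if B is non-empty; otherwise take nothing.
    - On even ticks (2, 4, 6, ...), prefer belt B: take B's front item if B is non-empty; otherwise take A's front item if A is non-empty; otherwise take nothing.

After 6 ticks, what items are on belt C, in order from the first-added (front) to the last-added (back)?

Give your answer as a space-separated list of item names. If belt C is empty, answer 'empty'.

Answer: flask shaft quill grate gear peg

Derivation:
Tick 1: prefer A, take flask from A; A=[quill,gear,jar] B=[shaft,grate,peg] C=[flask]
Tick 2: prefer B, take shaft from B; A=[quill,gear,jar] B=[grate,peg] C=[flask,shaft]
Tick 3: prefer A, take quill from A; A=[gear,jar] B=[grate,peg] C=[flask,shaft,quill]
Tick 4: prefer B, take grate from B; A=[gear,jar] B=[peg] C=[flask,shaft,quill,grate]
Tick 5: prefer A, take gear from A; A=[jar] B=[peg] C=[flask,shaft,quill,grate,gear]
Tick 6: prefer B, take peg from B; A=[jar] B=[-] C=[flask,shaft,quill,grate,gear,peg]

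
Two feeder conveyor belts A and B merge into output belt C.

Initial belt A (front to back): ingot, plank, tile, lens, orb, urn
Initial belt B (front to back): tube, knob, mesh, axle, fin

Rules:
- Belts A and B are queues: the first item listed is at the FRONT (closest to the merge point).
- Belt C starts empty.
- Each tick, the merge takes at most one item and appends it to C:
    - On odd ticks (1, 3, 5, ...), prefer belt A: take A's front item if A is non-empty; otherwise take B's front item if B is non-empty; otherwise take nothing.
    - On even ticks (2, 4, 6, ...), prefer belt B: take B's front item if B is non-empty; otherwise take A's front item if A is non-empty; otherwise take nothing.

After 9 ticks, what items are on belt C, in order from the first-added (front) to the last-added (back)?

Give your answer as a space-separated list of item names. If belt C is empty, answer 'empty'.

Tick 1: prefer A, take ingot from A; A=[plank,tile,lens,orb,urn] B=[tube,knob,mesh,axle,fin] C=[ingot]
Tick 2: prefer B, take tube from B; A=[plank,tile,lens,orb,urn] B=[knob,mesh,axle,fin] C=[ingot,tube]
Tick 3: prefer A, take plank from A; A=[tile,lens,orb,urn] B=[knob,mesh,axle,fin] C=[ingot,tube,plank]
Tick 4: prefer B, take knob from B; A=[tile,lens,orb,urn] B=[mesh,axle,fin] C=[ingot,tube,plank,knob]
Tick 5: prefer A, take tile from A; A=[lens,orb,urn] B=[mesh,axle,fin] C=[ingot,tube,plank,knob,tile]
Tick 6: prefer B, take mesh from B; A=[lens,orb,urn] B=[axle,fin] C=[ingot,tube,plank,knob,tile,mesh]
Tick 7: prefer A, take lens from A; A=[orb,urn] B=[axle,fin] C=[ingot,tube,plank,knob,tile,mesh,lens]
Tick 8: prefer B, take axle from B; A=[orb,urn] B=[fin] C=[ingot,tube,plank,knob,tile,mesh,lens,axle]
Tick 9: prefer A, take orb from A; A=[urn] B=[fin] C=[ingot,tube,plank,knob,tile,mesh,lens,axle,orb]

Answer: ingot tube plank knob tile mesh lens axle orb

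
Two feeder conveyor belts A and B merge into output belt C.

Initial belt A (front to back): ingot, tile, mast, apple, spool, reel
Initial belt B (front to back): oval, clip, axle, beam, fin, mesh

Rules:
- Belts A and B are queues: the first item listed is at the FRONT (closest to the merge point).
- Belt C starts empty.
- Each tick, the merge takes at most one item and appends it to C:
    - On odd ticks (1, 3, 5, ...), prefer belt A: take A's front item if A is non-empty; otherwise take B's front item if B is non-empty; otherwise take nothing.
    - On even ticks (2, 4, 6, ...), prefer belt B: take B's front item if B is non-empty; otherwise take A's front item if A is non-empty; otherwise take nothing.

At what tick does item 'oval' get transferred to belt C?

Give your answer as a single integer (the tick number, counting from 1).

Tick 1: prefer A, take ingot from A; A=[tile,mast,apple,spool,reel] B=[oval,clip,axle,beam,fin,mesh] C=[ingot]
Tick 2: prefer B, take oval from B; A=[tile,mast,apple,spool,reel] B=[clip,axle,beam,fin,mesh] C=[ingot,oval]

Answer: 2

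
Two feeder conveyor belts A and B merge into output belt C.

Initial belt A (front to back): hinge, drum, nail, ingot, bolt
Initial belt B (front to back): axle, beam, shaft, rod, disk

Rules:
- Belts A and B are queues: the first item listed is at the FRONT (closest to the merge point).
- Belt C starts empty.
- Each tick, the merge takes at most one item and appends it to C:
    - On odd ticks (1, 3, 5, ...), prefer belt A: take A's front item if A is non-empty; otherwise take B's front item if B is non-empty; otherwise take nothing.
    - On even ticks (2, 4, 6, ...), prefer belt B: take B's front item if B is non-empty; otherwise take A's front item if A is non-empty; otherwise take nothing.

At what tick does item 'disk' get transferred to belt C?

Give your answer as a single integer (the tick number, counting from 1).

Answer: 10

Derivation:
Tick 1: prefer A, take hinge from A; A=[drum,nail,ingot,bolt] B=[axle,beam,shaft,rod,disk] C=[hinge]
Tick 2: prefer B, take axle from B; A=[drum,nail,ingot,bolt] B=[beam,shaft,rod,disk] C=[hinge,axle]
Tick 3: prefer A, take drum from A; A=[nail,ingot,bolt] B=[beam,shaft,rod,disk] C=[hinge,axle,drum]
Tick 4: prefer B, take beam from B; A=[nail,ingot,bolt] B=[shaft,rod,disk] C=[hinge,axle,drum,beam]
Tick 5: prefer A, take nail from A; A=[ingot,bolt] B=[shaft,rod,disk] C=[hinge,axle,drum,beam,nail]
Tick 6: prefer B, take shaft from B; A=[ingot,bolt] B=[rod,disk] C=[hinge,axle,drum,beam,nail,shaft]
Tick 7: prefer A, take ingot from A; A=[bolt] B=[rod,disk] C=[hinge,axle,drum,beam,nail,shaft,ingot]
Tick 8: prefer B, take rod from B; A=[bolt] B=[disk] C=[hinge,axle,drum,beam,nail,shaft,ingot,rod]
Tick 9: prefer A, take bolt from A; A=[-] B=[disk] C=[hinge,axle,drum,beam,nail,shaft,ingot,rod,bolt]
Tick 10: prefer B, take disk from B; A=[-] B=[-] C=[hinge,axle,drum,beam,nail,shaft,ingot,rod,bolt,disk]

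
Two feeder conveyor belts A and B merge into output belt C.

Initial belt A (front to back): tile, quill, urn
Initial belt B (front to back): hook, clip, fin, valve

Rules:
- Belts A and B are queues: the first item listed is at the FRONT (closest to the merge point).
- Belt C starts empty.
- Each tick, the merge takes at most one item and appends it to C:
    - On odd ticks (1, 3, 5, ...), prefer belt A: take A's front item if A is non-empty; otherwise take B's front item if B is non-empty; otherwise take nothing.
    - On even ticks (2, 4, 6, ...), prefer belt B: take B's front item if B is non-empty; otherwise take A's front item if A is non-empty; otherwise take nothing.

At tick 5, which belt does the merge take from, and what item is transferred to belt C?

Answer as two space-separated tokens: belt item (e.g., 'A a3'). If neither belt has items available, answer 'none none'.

Answer: A urn

Derivation:
Tick 1: prefer A, take tile from A; A=[quill,urn] B=[hook,clip,fin,valve] C=[tile]
Tick 2: prefer B, take hook from B; A=[quill,urn] B=[clip,fin,valve] C=[tile,hook]
Tick 3: prefer A, take quill from A; A=[urn] B=[clip,fin,valve] C=[tile,hook,quill]
Tick 4: prefer B, take clip from B; A=[urn] B=[fin,valve] C=[tile,hook,quill,clip]
Tick 5: prefer A, take urn from A; A=[-] B=[fin,valve] C=[tile,hook,quill,clip,urn]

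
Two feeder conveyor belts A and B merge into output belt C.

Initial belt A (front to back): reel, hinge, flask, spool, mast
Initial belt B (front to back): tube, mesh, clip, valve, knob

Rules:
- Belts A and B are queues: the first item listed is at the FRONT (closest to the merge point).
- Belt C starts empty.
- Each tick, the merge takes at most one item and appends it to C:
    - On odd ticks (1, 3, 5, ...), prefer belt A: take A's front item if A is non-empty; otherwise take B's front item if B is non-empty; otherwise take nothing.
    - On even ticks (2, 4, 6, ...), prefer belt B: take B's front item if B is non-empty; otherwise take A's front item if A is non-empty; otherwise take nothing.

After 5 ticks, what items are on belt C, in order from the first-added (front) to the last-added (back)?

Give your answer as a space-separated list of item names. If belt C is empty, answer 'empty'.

Answer: reel tube hinge mesh flask

Derivation:
Tick 1: prefer A, take reel from A; A=[hinge,flask,spool,mast] B=[tube,mesh,clip,valve,knob] C=[reel]
Tick 2: prefer B, take tube from B; A=[hinge,flask,spool,mast] B=[mesh,clip,valve,knob] C=[reel,tube]
Tick 3: prefer A, take hinge from A; A=[flask,spool,mast] B=[mesh,clip,valve,knob] C=[reel,tube,hinge]
Tick 4: prefer B, take mesh from B; A=[flask,spool,mast] B=[clip,valve,knob] C=[reel,tube,hinge,mesh]
Tick 5: prefer A, take flask from A; A=[spool,mast] B=[clip,valve,knob] C=[reel,tube,hinge,mesh,flask]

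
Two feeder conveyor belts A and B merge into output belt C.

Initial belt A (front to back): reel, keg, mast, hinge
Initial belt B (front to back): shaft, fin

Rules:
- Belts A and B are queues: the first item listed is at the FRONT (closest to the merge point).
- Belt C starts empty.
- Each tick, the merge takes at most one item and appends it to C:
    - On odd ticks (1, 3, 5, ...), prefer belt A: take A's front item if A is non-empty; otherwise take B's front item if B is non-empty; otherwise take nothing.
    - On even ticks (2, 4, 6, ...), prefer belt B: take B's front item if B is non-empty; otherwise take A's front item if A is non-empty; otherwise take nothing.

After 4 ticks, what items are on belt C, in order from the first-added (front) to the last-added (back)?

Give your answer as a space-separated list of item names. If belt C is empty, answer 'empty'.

Tick 1: prefer A, take reel from A; A=[keg,mast,hinge] B=[shaft,fin] C=[reel]
Tick 2: prefer B, take shaft from B; A=[keg,mast,hinge] B=[fin] C=[reel,shaft]
Tick 3: prefer A, take keg from A; A=[mast,hinge] B=[fin] C=[reel,shaft,keg]
Tick 4: prefer B, take fin from B; A=[mast,hinge] B=[-] C=[reel,shaft,keg,fin]

Answer: reel shaft keg fin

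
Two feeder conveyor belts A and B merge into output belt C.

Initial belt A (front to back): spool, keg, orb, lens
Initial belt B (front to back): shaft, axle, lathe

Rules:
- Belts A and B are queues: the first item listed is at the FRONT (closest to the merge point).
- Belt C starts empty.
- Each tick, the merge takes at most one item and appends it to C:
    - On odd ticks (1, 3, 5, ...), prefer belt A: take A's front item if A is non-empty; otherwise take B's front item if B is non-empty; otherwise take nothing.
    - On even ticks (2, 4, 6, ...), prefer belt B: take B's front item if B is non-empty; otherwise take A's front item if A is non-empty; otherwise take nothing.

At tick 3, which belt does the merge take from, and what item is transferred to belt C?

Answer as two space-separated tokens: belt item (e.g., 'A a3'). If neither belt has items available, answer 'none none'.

Answer: A keg

Derivation:
Tick 1: prefer A, take spool from A; A=[keg,orb,lens] B=[shaft,axle,lathe] C=[spool]
Tick 2: prefer B, take shaft from B; A=[keg,orb,lens] B=[axle,lathe] C=[spool,shaft]
Tick 3: prefer A, take keg from A; A=[orb,lens] B=[axle,lathe] C=[spool,shaft,keg]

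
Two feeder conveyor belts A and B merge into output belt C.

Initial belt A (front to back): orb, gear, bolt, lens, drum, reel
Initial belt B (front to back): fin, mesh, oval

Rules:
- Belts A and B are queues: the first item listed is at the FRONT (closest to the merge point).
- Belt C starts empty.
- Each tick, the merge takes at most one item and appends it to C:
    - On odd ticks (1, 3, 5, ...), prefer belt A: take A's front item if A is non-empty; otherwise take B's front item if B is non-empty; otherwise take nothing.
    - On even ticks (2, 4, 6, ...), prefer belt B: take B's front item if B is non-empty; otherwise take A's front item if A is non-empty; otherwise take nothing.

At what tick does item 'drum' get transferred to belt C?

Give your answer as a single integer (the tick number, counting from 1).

Tick 1: prefer A, take orb from A; A=[gear,bolt,lens,drum,reel] B=[fin,mesh,oval] C=[orb]
Tick 2: prefer B, take fin from B; A=[gear,bolt,lens,drum,reel] B=[mesh,oval] C=[orb,fin]
Tick 3: prefer A, take gear from A; A=[bolt,lens,drum,reel] B=[mesh,oval] C=[orb,fin,gear]
Tick 4: prefer B, take mesh from B; A=[bolt,lens,drum,reel] B=[oval] C=[orb,fin,gear,mesh]
Tick 5: prefer A, take bolt from A; A=[lens,drum,reel] B=[oval] C=[orb,fin,gear,mesh,bolt]
Tick 6: prefer B, take oval from B; A=[lens,drum,reel] B=[-] C=[orb,fin,gear,mesh,bolt,oval]
Tick 7: prefer A, take lens from A; A=[drum,reel] B=[-] C=[orb,fin,gear,mesh,bolt,oval,lens]
Tick 8: prefer B, take drum from A; A=[reel] B=[-] C=[orb,fin,gear,mesh,bolt,oval,lens,drum]

Answer: 8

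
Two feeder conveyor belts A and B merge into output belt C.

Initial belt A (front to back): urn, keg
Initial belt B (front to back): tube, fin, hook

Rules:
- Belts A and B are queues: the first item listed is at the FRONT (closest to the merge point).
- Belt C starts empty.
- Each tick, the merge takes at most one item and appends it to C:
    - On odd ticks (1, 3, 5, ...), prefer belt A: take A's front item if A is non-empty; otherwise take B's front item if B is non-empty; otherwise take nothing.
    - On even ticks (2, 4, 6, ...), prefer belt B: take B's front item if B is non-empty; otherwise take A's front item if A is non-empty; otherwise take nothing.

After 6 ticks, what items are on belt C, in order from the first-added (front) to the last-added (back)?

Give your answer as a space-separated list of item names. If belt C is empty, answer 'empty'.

Tick 1: prefer A, take urn from A; A=[keg] B=[tube,fin,hook] C=[urn]
Tick 2: prefer B, take tube from B; A=[keg] B=[fin,hook] C=[urn,tube]
Tick 3: prefer A, take keg from A; A=[-] B=[fin,hook] C=[urn,tube,keg]
Tick 4: prefer B, take fin from B; A=[-] B=[hook] C=[urn,tube,keg,fin]
Tick 5: prefer A, take hook from B; A=[-] B=[-] C=[urn,tube,keg,fin,hook]
Tick 6: prefer B, both empty, nothing taken; A=[-] B=[-] C=[urn,tube,keg,fin,hook]

Answer: urn tube keg fin hook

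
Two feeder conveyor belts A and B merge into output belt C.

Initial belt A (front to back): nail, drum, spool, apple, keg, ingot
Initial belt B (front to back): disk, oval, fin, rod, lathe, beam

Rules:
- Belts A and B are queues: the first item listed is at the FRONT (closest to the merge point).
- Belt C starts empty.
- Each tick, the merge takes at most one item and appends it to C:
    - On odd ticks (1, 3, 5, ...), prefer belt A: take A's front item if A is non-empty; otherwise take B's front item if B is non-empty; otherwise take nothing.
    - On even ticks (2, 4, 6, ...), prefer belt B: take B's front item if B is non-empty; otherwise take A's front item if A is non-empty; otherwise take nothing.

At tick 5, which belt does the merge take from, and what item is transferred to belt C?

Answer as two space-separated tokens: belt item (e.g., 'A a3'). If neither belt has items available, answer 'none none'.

Tick 1: prefer A, take nail from A; A=[drum,spool,apple,keg,ingot] B=[disk,oval,fin,rod,lathe,beam] C=[nail]
Tick 2: prefer B, take disk from B; A=[drum,spool,apple,keg,ingot] B=[oval,fin,rod,lathe,beam] C=[nail,disk]
Tick 3: prefer A, take drum from A; A=[spool,apple,keg,ingot] B=[oval,fin,rod,lathe,beam] C=[nail,disk,drum]
Tick 4: prefer B, take oval from B; A=[spool,apple,keg,ingot] B=[fin,rod,lathe,beam] C=[nail,disk,drum,oval]
Tick 5: prefer A, take spool from A; A=[apple,keg,ingot] B=[fin,rod,lathe,beam] C=[nail,disk,drum,oval,spool]

Answer: A spool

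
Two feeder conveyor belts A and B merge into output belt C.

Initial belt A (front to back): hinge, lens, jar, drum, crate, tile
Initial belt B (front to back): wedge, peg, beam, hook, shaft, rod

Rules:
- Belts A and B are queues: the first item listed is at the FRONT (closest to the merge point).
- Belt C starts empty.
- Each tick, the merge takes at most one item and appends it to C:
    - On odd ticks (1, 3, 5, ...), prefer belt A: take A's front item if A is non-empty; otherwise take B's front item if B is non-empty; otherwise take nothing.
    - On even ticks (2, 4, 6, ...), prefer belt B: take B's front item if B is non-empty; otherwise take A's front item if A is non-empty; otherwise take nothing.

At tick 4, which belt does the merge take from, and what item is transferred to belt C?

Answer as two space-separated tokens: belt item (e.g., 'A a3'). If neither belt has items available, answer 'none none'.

Tick 1: prefer A, take hinge from A; A=[lens,jar,drum,crate,tile] B=[wedge,peg,beam,hook,shaft,rod] C=[hinge]
Tick 2: prefer B, take wedge from B; A=[lens,jar,drum,crate,tile] B=[peg,beam,hook,shaft,rod] C=[hinge,wedge]
Tick 3: prefer A, take lens from A; A=[jar,drum,crate,tile] B=[peg,beam,hook,shaft,rod] C=[hinge,wedge,lens]
Tick 4: prefer B, take peg from B; A=[jar,drum,crate,tile] B=[beam,hook,shaft,rod] C=[hinge,wedge,lens,peg]

Answer: B peg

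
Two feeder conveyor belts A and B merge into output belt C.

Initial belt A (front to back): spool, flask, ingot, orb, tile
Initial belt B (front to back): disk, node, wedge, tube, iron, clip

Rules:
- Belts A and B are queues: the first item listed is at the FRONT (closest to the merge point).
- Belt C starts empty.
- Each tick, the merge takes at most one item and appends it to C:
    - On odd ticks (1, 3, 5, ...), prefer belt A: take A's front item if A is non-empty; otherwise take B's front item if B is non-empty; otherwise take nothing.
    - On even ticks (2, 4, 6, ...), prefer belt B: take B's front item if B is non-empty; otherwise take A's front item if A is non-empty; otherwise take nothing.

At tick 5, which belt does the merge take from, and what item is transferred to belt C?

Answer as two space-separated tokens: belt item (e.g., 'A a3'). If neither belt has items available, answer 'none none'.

Tick 1: prefer A, take spool from A; A=[flask,ingot,orb,tile] B=[disk,node,wedge,tube,iron,clip] C=[spool]
Tick 2: prefer B, take disk from B; A=[flask,ingot,orb,tile] B=[node,wedge,tube,iron,clip] C=[spool,disk]
Tick 3: prefer A, take flask from A; A=[ingot,orb,tile] B=[node,wedge,tube,iron,clip] C=[spool,disk,flask]
Tick 4: prefer B, take node from B; A=[ingot,orb,tile] B=[wedge,tube,iron,clip] C=[spool,disk,flask,node]
Tick 5: prefer A, take ingot from A; A=[orb,tile] B=[wedge,tube,iron,clip] C=[spool,disk,flask,node,ingot]

Answer: A ingot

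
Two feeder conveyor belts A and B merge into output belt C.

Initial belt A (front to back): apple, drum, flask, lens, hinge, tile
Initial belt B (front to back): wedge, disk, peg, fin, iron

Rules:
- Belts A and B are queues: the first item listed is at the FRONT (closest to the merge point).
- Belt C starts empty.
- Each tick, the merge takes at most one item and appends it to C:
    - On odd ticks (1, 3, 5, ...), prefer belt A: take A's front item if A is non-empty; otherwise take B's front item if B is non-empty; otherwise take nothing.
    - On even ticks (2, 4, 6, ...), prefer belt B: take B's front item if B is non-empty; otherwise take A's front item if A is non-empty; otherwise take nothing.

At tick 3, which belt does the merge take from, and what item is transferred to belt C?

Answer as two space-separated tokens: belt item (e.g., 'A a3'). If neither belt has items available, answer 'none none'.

Tick 1: prefer A, take apple from A; A=[drum,flask,lens,hinge,tile] B=[wedge,disk,peg,fin,iron] C=[apple]
Tick 2: prefer B, take wedge from B; A=[drum,flask,lens,hinge,tile] B=[disk,peg,fin,iron] C=[apple,wedge]
Tick 3: prefer A, take drum from A; A=[flask,lens,hinge,tile] B=[disk,peg,fin,iron] C=[apple,wedge,drum]

Answer: A drum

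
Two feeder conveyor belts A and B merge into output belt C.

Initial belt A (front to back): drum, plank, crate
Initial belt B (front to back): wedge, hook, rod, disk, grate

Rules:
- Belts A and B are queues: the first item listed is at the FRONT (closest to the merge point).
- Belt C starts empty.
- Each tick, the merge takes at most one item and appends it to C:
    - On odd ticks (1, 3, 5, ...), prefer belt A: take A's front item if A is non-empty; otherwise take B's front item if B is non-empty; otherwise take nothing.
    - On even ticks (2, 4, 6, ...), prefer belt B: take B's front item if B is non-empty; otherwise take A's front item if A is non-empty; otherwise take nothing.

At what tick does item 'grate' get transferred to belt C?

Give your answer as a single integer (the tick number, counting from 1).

Tick 1: prefer A, take drum from A; A=[plank,crate] B=[wedge,hook,rod,disk,grate] C=[drum]
Tick 2: prefer B, take wedge from B; A=[plank,crate] B=[hook,rod,disk,grate] C=[drum,wedge]
Tick 3: prefer A, take plank from A; A=[crate] B=[hook,rod,disk,grate] C=[drum,wedge,plank]
Tick 4: prefer B, take hook from B; A=[crate] B=[rod,disk,grate] C=[drum,wedge,plank,hook]
Tick 5: prefer A, take crate from A; A=[-] B=[rod,disk,grate] C=[drum,wedge,plank,hook,crate]
Tick 6: prefer B, take rod from B; A=[-] B=[disk,grate] C=[drum,wedge,plank,hook,crate,rod]
Tick 7: prefer A, take disk from B; A=[-] B=[grate] C=[drum,wedge,plank,hook,crate,rod,disk]
Tick 8: prefer B, take grate from B; A=[-] B=[-] C=[drum,wedge,plank,hook,crate,rod,disk,grate]

Answer: 8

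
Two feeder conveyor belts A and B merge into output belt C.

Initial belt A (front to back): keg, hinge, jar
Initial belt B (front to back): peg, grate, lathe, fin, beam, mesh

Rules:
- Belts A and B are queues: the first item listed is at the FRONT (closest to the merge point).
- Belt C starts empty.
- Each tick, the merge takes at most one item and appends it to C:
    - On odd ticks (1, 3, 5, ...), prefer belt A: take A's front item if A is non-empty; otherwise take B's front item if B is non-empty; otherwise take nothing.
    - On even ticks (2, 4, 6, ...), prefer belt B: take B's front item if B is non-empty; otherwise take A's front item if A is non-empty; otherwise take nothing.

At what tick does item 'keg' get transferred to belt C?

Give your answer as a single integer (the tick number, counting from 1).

Tick 1: prefer A, take keg from A; A=[hinge,jar] B=[peg,grate,lathe,fin,beam,mesh] C=[keg]

Answer: 1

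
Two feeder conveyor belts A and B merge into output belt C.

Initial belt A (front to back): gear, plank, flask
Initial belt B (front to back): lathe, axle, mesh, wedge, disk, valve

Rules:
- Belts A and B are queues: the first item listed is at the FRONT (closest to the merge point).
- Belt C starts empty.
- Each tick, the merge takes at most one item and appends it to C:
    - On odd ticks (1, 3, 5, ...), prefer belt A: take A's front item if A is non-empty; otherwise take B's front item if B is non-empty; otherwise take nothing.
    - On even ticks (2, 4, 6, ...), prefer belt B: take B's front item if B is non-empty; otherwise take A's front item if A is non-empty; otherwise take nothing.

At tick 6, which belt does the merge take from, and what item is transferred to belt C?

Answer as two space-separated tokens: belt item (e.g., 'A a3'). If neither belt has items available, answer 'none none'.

Answer: B mesh

Derivation:
Tick 1: prefer A, take gear from A; A=[plank,flask] B=[lathe,axle,mesh,wedge,disk,valve] C=[gear]
Tick 2: prefer B, take lathe from B; A=[plank,flask] B=[axle,mesh,wedge,disk,valve] C=[gear,lathe]
Tick 3: prefer A, take plank from A; A=[flask] B=[axle,mesh,wedge,disk,valve] C=[gear,lathe,plank]
Tick 4: prefer B, take axle from B; A=[flask] B=[mesh,wedge,disk,valve] C=[gear,lathe,plank,axle]
Tick 5: prefer A, take flask from A; A=[-] B=[mesh,wedge,disk,valve] C=[gear,lathe,plank,axle,flask]
Tick 6: prefer B, take mesh from B; A=[-] B=[wedge,disk,valve] C=[gear,lathe,plank,axle,flask,mesh]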